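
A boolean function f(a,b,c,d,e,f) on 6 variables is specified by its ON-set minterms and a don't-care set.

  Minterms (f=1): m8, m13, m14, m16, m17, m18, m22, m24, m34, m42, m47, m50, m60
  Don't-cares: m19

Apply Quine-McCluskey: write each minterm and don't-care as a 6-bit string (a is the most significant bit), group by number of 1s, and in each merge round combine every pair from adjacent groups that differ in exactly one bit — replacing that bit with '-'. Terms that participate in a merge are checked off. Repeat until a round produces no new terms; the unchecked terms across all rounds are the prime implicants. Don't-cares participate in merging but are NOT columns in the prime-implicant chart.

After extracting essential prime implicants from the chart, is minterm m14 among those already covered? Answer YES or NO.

YES

Round 0: 001000✓ 001101 001110 010000✓ 010001✓ 010010✓ 010011✓ 010110✓ 011000✓ 100010✓ 101010✓ 101111 110010✓ 111100
Round 1: -10010 0-1000 01-000 010-10 0100-0✓ 0100-1✓ 01000-✓ 01001-✓ 1-0010 10-010
Round 2: 0100--
PIs = {-10010, 0-1000, 001101, 001110, 01-000, 010-10, 0100--, 1-0010, 10-010, 101111, 111100}
Coverage chart:
  m8: 0-1000 ←essential
  m13: 001101 ←essential
  m14: 001110 ←essential
  m16: 01-000,0100--
  m17: 0100-- ←essential
  m18: -10010,010-10,0100--
  m22: 010-10 ←essential
  m24: 0-1000,01-000
  m34: 1-0010,10-010
  m42: 10-010 ←essential
  m47: 101111 ←essential
  m50: -10010,1-0010
  m60: 111100 ←essential
Essential: 0-1000, 001101, 001110, 010-10, 0100--, 10-010, 101111, 111100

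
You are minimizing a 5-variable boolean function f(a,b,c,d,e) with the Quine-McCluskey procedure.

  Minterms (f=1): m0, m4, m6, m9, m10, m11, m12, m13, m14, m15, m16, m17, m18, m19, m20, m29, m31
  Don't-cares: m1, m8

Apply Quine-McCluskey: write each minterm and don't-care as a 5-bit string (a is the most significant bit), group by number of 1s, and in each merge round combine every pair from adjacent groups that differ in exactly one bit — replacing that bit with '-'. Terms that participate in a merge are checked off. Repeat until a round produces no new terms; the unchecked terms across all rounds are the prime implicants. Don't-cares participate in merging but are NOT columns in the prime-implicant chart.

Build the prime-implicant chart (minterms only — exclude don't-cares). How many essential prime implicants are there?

5

Round 0: 00000✓ 00001✓ 00100✓ 00110✓ 01000✓ 01001✓ 01010✓ 01011✓ 01100✓ 01101✓ 01110✓ 01111✓ 10000✓ 10001✓ 10010✓ 10011✓ 10100✓ 11101✓ 11111✓
Round 1: -0000✓ -0001✓ -0100✓ -1101✓ -1111✓ 0-000✓ 0-001✓ 0-100✓ 0-110✓ 00-00✓ 0000-✓ 001-0✓ 01-00✓ 01-01✓ 01-10✓ 01-11✓ 010-0✓ 010-1✓ 0100-✓ 0101-✓ 011-0✓ 011-1✓ 0110-✓ 0111-✓ 10-00✓ 100-0✓ 100-1✓ 1000-✓ 1001-✓ 111-1✓
Round 2: -0-00 -000- -11-1 0--00 0-00- 0-1-0 01--0✓ 01--1✓ 01-0-✓ 01-1-✓ 010--✓ 011--✓ 100--
Round 3: 01---
PIs = {-0-00, -000-, -11-1, 0--00, 0-00-, 0-1-0, 01---, 100--}
Coverage chart:
  m0: -0-00,-000-,0--00,0-00-
  m4: -0-00,0--00,0-1-0
  m6: 0-1-0 ←essential
  m9: 0-00-,01---
  m10: 01--- ←essential
  m11: 01--- ←essential
  m12: 0--00,0-1-0,01---
  m13: -11-1,01---
  m14: 0-1-0,01---
  m15: -11-1,01---
  m16: -0-00,-000-,100--
  m17: -000-,100--
  m18: 100-- ←essential
  m19: 100-- ←essential
  m20: -0-00 ←essential
  m29: -11-1 ←essential
  m31: -11-1 ←essential
Essential: -0-00, -11-1, 0-1-0, 01---, 100--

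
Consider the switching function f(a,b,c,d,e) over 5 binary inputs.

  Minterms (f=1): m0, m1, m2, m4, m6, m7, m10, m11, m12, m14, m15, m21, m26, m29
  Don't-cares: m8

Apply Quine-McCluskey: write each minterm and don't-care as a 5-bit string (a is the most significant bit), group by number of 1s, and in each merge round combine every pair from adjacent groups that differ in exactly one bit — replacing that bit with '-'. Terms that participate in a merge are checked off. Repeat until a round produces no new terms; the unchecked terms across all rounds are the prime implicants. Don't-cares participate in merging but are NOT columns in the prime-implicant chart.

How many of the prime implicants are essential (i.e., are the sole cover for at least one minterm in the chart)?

6

Round 0: 00000✓ 00001✓ 00010✓ 00100✓ 00110✓ 00111✓ 01000✓ 01010✓ 01011✓ 01100✓ 01110✓ 01111✓ 10101✓ 11010✓ 11101✓
Round 1: -1010 0-000✓ 0-010✓ 0-100✓ 0-110✓ 0-111✓ 00-00✓ 00-10✓ 000-0✓ 0000- 001-0✓ 0011-✓ 01-00✓ 01-10✓ 01-11✓ 010-0✓ 0101-✓ 011-0✓ 0111-✓ 1-101
Round 2: 0--00✓ 0--10✓ 0-0-0✓ 0-1-0✓ 0-11- 00--0✓ 01--0✓ 01-1-
Round 3: 0---0
PIs = {-1010, 0---0, 0-11-, 0000-, 01-1-, 1-101}
Coverage chart:
  m0: 0---0,0000-
  m1: 0000- ←essential
  m2: 0---0 ←essential
  m4: 0---0 ←essential
  m6: 0---0,0-11-
  m7: 0-11- ←essential
  m10: -1010,0---0,01-1-
  m11: 01-1- ←essential
  m12: 0---0 ←essential
  m14: 0---0,0-11-,01-1-
  m15: 0-11-,01-1-
  m21: 1-101 ←essential
  m26: -1010 ←essential
  m29: 1-101 ←essential
Essential: -1010, 0---0, 0-11-, 0000-, 01-1-, 1-101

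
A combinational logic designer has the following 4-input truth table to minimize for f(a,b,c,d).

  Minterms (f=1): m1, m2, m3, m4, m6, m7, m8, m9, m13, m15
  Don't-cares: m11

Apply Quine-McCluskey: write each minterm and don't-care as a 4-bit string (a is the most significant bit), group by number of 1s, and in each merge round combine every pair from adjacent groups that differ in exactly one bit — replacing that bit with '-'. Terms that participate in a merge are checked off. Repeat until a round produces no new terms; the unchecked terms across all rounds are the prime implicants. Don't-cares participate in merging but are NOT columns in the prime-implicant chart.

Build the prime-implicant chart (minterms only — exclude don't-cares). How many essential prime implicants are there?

5

size-2^0 implicants → 0001(✓)  0010(✓)  0011(✓)  0100(✓)  0110(✓)  0111(✓)  1000(✓)  1001(✓)  1011(✓)  1101(✓)  1111(✓)
size-2^1 implicants → -001(✓)  -011(✓)  -111(✓)  0-10(✓)  0-11(✓)  00-1(✓)  001-(✓)  01-0  011-(✓)  1-01(✓)  1-11(✓)  10-1(✓)  100-  11-1(✓)
size-2^2 implicants → --11  -0-1  0-1-  1--1
Unchecked terms (primes): --11, -0-1, 0-1-, 01-0, 1--1, 100-
Minterm coverage:
  m1 ⊆ -0-1 [E]
  m2 ⊆ 0-1- [E]
  m3 ⊆ --11,-0-1,0-1-
  m4 ⊆ 01-0 [E]
  m6 ⊆ 0-1-,01-0
  m7 ⊆ --11,0-1-
  m8 ⊆ 100- [E]
  m9 ⊆ -0-1,1--1,100-
  m13 ⊆ 1--1 [E]
  m15 ⊆ --11,1--1
E = {-0-1, 0-1-, 01-0, 1--1, 100-}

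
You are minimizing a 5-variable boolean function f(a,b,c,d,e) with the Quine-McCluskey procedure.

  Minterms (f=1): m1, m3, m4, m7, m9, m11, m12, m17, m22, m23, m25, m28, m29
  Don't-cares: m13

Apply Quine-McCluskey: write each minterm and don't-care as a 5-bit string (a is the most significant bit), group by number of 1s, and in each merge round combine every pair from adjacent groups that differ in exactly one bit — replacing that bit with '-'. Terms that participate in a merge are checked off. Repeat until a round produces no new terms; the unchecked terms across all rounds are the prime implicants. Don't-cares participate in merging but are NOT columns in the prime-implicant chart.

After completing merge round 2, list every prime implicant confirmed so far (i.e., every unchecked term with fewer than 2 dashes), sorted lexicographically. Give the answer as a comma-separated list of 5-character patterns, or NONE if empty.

-0111, 0-100, 00-11, 1011-

[col 0] 00001*, 00011*, 00100*, 00111*, 01001*, 01011*, 01100*, 01101*, 10001*, 10110*, 10111*, 11001*, 11100*, 11101*
[col 1] -0001*, -0111, -1001*, -1100*, -1101*, 0-001*, 0-011*, 0-100, 00-11, 000-1*, 01-01*, 010-1*, 0110-*, 1-001*, 1011-, 11-01*, 1110-*
[col 2] --001, -1-01, -110-, 0-0-1
Prime implicants: --001, -0111, -1-01, -110-, 0-0-1, 0-100, 00-11, 1011-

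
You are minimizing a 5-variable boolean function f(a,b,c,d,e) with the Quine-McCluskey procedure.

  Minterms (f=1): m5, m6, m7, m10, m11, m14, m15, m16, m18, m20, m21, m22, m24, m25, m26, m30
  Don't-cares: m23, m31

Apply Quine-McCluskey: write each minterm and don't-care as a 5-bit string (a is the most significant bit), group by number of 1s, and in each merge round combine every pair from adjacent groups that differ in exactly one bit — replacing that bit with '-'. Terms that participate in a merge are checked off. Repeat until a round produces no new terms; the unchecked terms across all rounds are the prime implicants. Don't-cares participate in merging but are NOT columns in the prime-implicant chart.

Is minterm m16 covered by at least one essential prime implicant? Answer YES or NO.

NO

size-2^0 implicants → 00101(✓)  00110(✓)  00111(✓)  01010(✓)  01011(✓)  01110(✓)  01111(✓)  10000(✓)  10010(✓)  10100(✓)  10101(✓)  10110(✓)  10111(✓)  11000(✓)  11001(✓)  11010(✓)  11110(✓)  11111(✓)
size-2^1 implicants → -0101(✓)  -0110(✓)  -0111(✓)  -1010(✓)  -1110(✓)  -1111(✓)  0-110(✓)  0-111(✓)  001-1(✓)  0011-(✓)  01-10(✓)  01-11(✓)  0101-(✓)  0111-(✓)  1-000(✓)  1-010(✓)  1-110(✓)  1-111(✓)  10-00(✓)  10-10(✓)  100-0(✓)  101-0(✓)  101-1(✓)  1010-(✓)  1011-(✓)  11-10(✓)  110-0(✓)  1100-  1111-(✓)
size-2^2 implicants → --110(✓)  --111(✓)  -01-1  -011-(✓)  -1-10  -111-(✓)  0-11-(✓)  01-1-  1--10  1-0-0  1-11-(✓)  10--0  101--
size-2^3 implicants → --11-
Unchecked terms (primes): --11-, -01-1, -1-10, 01-1-, 1--10, 1-0-0, 10--0, 101--, 1100-
Minterm coverage:
  m5 ⊆ -01-1 [E]
  m6 ⊆ --11- [E]
  m7 ⊆ --11-,-01-1
  m10 ⊆ -1-10,01-1-
  m11 ⊆ 01-1- [E]
  m14 ⊆ --11-,-1-10,01-1-
  m15 ⊆ --11-,01-1-
  m16 ⊆ 1-0-0,10--0
  m18 ⊆ 1--10,1-0-0,10--0
  m20 ⊆ 10--0,101--
  m21 ⊆ -01-1,101--
  m22 ⊆ --11-,1--10,10--0,101--
  m24 ⊆ 1-0-0,1100-
  m25 ⊆ 1100- [E]
  m26 ⊆ -1-10,1--10,1-0-0
  m30 ⊆ --11-,-1-10,1--10
E = {--11-, -01-1, 01-1-, 1100-}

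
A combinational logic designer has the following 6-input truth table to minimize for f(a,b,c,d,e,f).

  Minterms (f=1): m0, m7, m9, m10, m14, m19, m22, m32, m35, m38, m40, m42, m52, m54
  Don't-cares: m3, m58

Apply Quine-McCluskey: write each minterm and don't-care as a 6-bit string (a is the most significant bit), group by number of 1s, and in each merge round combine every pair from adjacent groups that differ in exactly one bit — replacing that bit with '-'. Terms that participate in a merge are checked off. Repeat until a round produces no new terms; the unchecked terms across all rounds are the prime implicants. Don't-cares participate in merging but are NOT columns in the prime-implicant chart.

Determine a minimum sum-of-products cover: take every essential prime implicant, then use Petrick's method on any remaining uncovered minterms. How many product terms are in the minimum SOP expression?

10

size-2^0 implicants → 000000(✓)  000011(✓)  000111(✓)  001001  001010(✓)  001110(✓)  010011(✓)  010110(✓)  100000(✓)  100011(✓)  100110(✓)  101000(✓)  101010(✓)  110100(✓)  110110(✓)  111010(✓)
size-2^1 implicants → -00000  -00011  -01010  -10110  0-0011  000-11  001-10  1-0110  1-1010  10-000  1010-0  1101-0
Unchecked terms (primes): -00000, -00011, -01010, -10110, 0-0011, 000-11, 001-10, 001001, 1-0110, 1-1010, 10-000, 1010-0, 1101-0
Minterm coverage:
  m0 ⊆ -00000 [E]
  m7 ⊆ 000-11 [E]
  m9 ⊆ 001001 [E]
  m10 ⊆ -01010,001-10
  m14 ⊆ 001-10 [E]
  m19 ⊆ 0-0011 [E]
  m22 ⊆ -10110 [E]
  m32 ⊆ -00000,10-000
  m35 ⊆ -00011 [E]
  m38 ⊆ 1-0110 [E]
  m40 ⊆ 10-000,1010-0
  m42 ⊆ -01010,1-1010,1010-0
  m52 ⊆ 1101-0 [E]
  m54 ⊆ -10110,1-0110,1101-0
E = {-00000, -00011, -10110, 0-0011, 000-11, 001-10, 001001, 1-0110, 1101-0}
Petrick residual → 1010-0
Cover = b'c'd'e'f' + b'c'd'ef + bc'def' + a'c'd'ef + a'b'c'ef + a'b'cef' + a'b'cd'e'f + ac'def' + ab'cd'f' + abc'df'  |cover|=10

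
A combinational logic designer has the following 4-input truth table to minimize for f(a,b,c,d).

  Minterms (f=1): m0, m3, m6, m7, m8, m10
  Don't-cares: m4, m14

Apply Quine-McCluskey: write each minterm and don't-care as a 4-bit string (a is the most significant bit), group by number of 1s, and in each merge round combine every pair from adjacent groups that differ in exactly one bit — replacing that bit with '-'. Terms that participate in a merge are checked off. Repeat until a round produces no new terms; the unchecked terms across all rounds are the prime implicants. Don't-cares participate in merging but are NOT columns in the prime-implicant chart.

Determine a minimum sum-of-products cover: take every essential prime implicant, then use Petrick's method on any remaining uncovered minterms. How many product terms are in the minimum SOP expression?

[col 0] 0000*, 0011*, 0100*, 0110*, 0111*, 1000*, 1010*, 1110*
[col 1] -000, -110, 0-00, 0-11, 01-0, 011-, 1-10, 10-0
Prime implicants: -000, -110, 0-00, 0-11, 01-0, 011-, 1-10, 10-0
PI chart (minterm → PIs covering it):
  0 | -000,0-00
  3 | 0-11  (sole → essential)
  6 | -110,01-0,011-
  7 | 0-11,011-
  8 | -000,10-0
  10 | 1-10,10-0
Essential prime implicants: 0-11
Petrick residual → -000, -110, 1-10
Minimum SOP uses 4 PIs: b'c'd' + bcd' + a'cd + acd'

4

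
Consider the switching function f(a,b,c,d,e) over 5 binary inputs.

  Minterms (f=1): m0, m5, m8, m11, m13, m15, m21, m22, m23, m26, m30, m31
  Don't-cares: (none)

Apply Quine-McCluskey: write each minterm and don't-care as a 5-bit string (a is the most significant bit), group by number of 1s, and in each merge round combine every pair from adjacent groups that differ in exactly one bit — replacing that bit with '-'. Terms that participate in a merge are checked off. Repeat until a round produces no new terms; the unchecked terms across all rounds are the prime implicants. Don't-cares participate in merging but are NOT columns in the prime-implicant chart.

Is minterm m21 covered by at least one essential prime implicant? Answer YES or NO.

Round 0: 00000✓ 00101✓ 01000✓ 01011✓ 01101✓ 01111✓ 10101✓ 10110✓ 10111✓ 11010✓ 11110✓ 11111✓
Round 1: -0101 -1111 0-000 0-101 01-11 011-1 1-110✓ 1-111✓ 101-1 1011-✓ 11-10 1111-✓
Round 2: 1-11-
PIs = {-0101, -1111, 0-000, 0-101, 01-11, 011-1, 1-11-, 101-1, 11-10}
Coverage chart:
  m0: 0-000 ←essential
  m5: -0101,0-101
  m8: 0-000 ←essential
  m11: 01-11 ←essential
  m13: 0-101,011-1
  m15: -1111,01-11,011-1
  m21: -0101,101-1
  m22: 1-11- ←essential
  m23: 1-11-,101-1
  m26: 11-10 ←essential
  m30: 1-11-,11-10
  m31: -1111,1-11-
Essential: 0-000, 01-11, 1-11-, 11-10

NO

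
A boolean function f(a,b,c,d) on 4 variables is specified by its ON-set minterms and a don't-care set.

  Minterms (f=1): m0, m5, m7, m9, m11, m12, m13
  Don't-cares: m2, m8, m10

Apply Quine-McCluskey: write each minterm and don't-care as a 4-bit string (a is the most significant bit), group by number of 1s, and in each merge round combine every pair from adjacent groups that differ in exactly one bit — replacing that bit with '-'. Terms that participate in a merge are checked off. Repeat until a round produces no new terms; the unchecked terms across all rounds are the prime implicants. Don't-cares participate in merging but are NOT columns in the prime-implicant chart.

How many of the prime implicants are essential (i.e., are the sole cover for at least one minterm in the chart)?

4

[col 0] 0000*, 0010*, 0101*, 0111*, 1000*, 1001*, 1010*, 1011*, 1100*, 1101*
[col 1] -000*, -010*, -101, 00-0*, 01-1, 1-00*, 1-01*, 10-0*, 10-1*, 100-*, 101-*, 110-*
[col 2] -0-0, 1-0-, 10--
Prime implicants: -0-0, -101, 01-1, 1-0-, 10--
PI chart (minterm → PIs covering it):
  0 | -0-0  (sole → essential)
  5 | -101,01-1
  7 | 01-1  (sole → essential)
  9 | 1-0-,10--
  11 | 10--  (sole → essential)
  12 | 1-0-  (sole → essential)
  13 | -101,1-0-
Essential prime implicants: -0-0, 01-1, 1-0-, 10--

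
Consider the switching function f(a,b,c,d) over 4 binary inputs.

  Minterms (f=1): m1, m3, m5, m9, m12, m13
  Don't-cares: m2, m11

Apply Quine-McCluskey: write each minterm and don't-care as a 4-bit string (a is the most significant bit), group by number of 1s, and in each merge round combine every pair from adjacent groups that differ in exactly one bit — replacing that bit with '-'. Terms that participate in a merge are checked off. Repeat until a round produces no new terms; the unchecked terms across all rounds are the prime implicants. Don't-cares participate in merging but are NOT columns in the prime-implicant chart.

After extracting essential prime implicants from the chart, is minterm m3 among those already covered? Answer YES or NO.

NO

Round 0: 0001✓ 0010✓ 0011✓ 0101✓ 1001✓ 1011✓ 1100✓ 1101✓
Round 1: -001✓ -011✓ -101✓ 0-01✓ 00-1✓ 001- 1-01✓ 10-1✓ 110-
Round 2: --01 -0-1
PIs = {--01, -0-1, 001-, 110-}
Coverage chart:
  m1: --01,-0-1
  m3: -0-1,001-
  m5: --01 ←essential
  m9: --01,-0-1
  m12: 110- ←essential
  m13: --01,110-
Essential: --01, 110-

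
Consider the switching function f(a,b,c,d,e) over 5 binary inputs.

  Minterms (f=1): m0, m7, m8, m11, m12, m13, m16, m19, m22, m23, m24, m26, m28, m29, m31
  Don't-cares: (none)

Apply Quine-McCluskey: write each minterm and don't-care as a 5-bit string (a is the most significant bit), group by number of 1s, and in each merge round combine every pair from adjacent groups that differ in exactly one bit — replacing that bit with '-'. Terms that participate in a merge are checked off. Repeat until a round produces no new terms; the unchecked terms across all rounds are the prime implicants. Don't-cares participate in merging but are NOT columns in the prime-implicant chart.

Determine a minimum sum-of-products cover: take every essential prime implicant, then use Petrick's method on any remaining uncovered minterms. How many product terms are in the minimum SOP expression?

Round 0: 00000✓ 00111✓ 01000✓ 01011 01100✓ 01101✓ 10000✓ 10011✓ 10110✓ 10111✓ 11000✓ 11010✓ 11100✓ 11101✓ 11111✓
Round 1: -0000✓ -0111 -1000✓ -1100✓ -1101✓ 0-000✓ 01-00✓ 0110-✓ 1-000✓ 1-111 10-11 1011- 11-00✓ 110-0 111-1 1110-✓
Round 2: --000 -1-00 -110-
PIs = {--000, -0111, -1-00, -110-, 01011, 1-111, 10-11, 1011-, 110-0, 111-1}
Coverage chart:
  m0: --000 ←essential
  m7: -0111 ←essential
  m8: --000,-1-00
  m11: 01011 ←essential
  m12: -1-00,-110-
  m13: -110- ←essential
  m16: --000 ←essential
  m19: 10-11 ←essential
  m22: 1011- ←essential
  m23: -0111,1-111,10-11,1011-
  m24: --000,-1-00,110-0
  m26: 110-0 ←essential
  m28: -1-00,-110-
  m29: -110-,111-1
  m31: 1-111,111-1
Essential: --000, -0111, -110-, 01011, 10-11, 1011-, 110-0
Petrick residual → 1-111
Min cover (8 terms): c'd'e' + b'cde + bcd' + a'bc'de + acde + ab'de + ab'cd + abc'e'

8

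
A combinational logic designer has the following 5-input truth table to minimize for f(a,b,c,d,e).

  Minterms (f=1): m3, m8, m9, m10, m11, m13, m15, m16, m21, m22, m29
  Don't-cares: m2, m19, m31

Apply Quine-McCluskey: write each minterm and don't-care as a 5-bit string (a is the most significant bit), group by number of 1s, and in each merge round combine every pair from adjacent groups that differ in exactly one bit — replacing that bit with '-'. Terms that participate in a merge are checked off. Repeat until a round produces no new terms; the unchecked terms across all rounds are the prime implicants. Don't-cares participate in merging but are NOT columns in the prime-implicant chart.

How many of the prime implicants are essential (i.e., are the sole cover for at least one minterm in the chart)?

[col 0] 00010*, 00011*, 01000*, 01001*, 01010*, 01011*, 01101*, 01111*, 10000, 10011*, 10101*, 10110, 11101*, 11111*
[col 1] -0011, -1101*, -1111*, 0-010*, 0-011*, 0001-*, 01-01*, 01-11*, 010-0*, 010-1*, 0100-*, 0101-*, 011-1*, 1-101, 111-1*
[col 2] -11-1, 0-01-, 01--1, 010--
Prime implicants: -0011, -11-1, 0-01-, 01--1, 010--, 1-101, 10000, 10110
PI chart (minterm → PIs covering it):
  3 | -0011,0-01-
  8 | 010--  (sole → essential)
  9 | 01--1,010--
  10 | 0-01-,010--
  11 | 0-01-,01--1,010--
  13 | -11-1,01--1
  15 | -11-1,01--1
  16 | 10000  (sole → essential)
  21 | 1-101  (sole → essential)
  22 | 10110  (sole → essential)
  29 | -11-1,1-101
Essential prime implicants: 010--, 1-101, 10000, 10110

4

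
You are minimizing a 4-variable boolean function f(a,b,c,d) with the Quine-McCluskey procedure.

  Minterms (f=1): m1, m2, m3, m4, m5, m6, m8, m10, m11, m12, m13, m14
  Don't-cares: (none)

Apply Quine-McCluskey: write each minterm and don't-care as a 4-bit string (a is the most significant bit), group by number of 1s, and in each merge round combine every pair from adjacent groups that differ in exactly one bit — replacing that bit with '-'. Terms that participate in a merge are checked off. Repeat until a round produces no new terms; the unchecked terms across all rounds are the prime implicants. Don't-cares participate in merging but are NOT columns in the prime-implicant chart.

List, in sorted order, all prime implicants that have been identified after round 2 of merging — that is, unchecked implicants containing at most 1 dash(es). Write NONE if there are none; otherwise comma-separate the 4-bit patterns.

0-01, 00-1

Round 0: 0001✓ 0010✓ 0011✓ 0100✓ 0101✓ 0110✓ 1000✓ 1010✓ 1011✓ 1100✓ 1101✓ 1110✓
Round 1: -010✓ -011✓ -100✓ -101✓ -110✓ 0-01 0-10✓ 00-1 001-✓ 01-0✓ 010-✓ 1-00✓ 1-10✓ 10-0✓ 101-✓ 11-0✓ 110-✓
Round 2: --10 -01- -1-0 -10- 1--0
PIs = {--10, -01-, -1-0, -10-, 0-01, 00-1, 1--0}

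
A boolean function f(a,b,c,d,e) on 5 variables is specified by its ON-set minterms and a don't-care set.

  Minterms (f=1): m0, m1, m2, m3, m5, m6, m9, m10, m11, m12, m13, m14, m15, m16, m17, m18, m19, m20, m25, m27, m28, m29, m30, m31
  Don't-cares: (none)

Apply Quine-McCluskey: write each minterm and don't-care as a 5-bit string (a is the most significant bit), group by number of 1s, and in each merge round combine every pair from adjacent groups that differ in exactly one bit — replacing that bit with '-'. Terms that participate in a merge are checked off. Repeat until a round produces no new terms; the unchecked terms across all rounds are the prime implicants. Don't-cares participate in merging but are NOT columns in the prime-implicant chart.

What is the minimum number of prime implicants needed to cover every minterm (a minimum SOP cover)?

6

Round 0: 00000✓ 00001✓ 00010✓ 00011✓ 00101✓ 00110✓ 01001✓ 01010✓ 01011✓ 01100✓ 01101✓ 01110✓ 01111✓ 10000✓ 10001✓ 10010✓ 10011✓ 10100✓ 11001✓ 11011✓ 11100✓ 11101✓ 11110✓ 11111✓
Round 1: -0000✓ -0001✓ -0010✓ -0011✓ -1001✓ -1011✓ -1100✓ -1101✓ -1110✓ -1111✓ 0-001✓ 0-010✓ 0-011✓ 0-101✓ 0-110✓ 00-01✓ 00-10✓ 000-0✓ 000-1✓ 0000-✓ 0001-✓ 01-01✓ 01-10✓ 01-11✓ 010-1✓ 0101-✓ 011-0✓ 011-1✓ 0110-✓ 0111-✓ 1-001✓ 1-011✓ 1-100 10-00 100-0✓ 100-1✓ 1000-✓ 1001-✓ 11-01✓ 11-11✓ 110-1✓ 111-0✓ 111-1✓ 1110-✓ 1111-✓
Round 2: --001✓ --011✓ -00-0✓ -00-1✓ -000-✓ -001-✓ -1-01✓ -1-11✓ -10-1✓ -11-0✓ -11-1✓ -110-✓ -111-✓ 0--01 0--10 0-0-1✓ 0-01- 000--✓ 01--1✓ 01-1- 011--✓ 1-0-1✓ 100--✓ 11--1✓ 111--✓
Round 3: --0-1 -00-- -1--1 -11--
PIs = {--0-1, -00--, -1--1, -11--, 0--01, 0--10, 0-01-, 01-1-, 1-100, 10-00}
Coverage chart:
  m0: -00-- ←essential
  m1: --0-1,-00--,0--01
  m2: -00--,0--10,0-01-
  m3: --0-1,-00--,0-01-
  m5: 0--01 ←essential
  m6: 0--10 ←essential
  m9: --0-1,-1--1,0--01
  m10: 0--10,0-01-,01-1-
  m11: --0-1,-1--1,0-01-,01-1-
  m12: -11-- ←essential
  m13: -1--1,-11--,0--01
  m14: -11--,0--10,01-1-
  m15: -1--1,-11--,01-1-
  m16: -00--,10-00
  m17: --0-1,-00--
  m18: -00-- ←essential
  m19: --0-1,-00--
  m20: 1-100,10-00
  m25: --0-1,-1--1
  m27: --0-1,-1--1
  m28: -11--,1-100
  m29: -1--1,-11--
  m30: -11-- ←essential
  m31: -1--1,-11--
Essential: -00--, -11--, 0--01, 0--10
Petrick residual → --0-1, 1-100
Min cover (6 terms): c'e + b'c' + bc + a'd'e + a'de' + acd'e'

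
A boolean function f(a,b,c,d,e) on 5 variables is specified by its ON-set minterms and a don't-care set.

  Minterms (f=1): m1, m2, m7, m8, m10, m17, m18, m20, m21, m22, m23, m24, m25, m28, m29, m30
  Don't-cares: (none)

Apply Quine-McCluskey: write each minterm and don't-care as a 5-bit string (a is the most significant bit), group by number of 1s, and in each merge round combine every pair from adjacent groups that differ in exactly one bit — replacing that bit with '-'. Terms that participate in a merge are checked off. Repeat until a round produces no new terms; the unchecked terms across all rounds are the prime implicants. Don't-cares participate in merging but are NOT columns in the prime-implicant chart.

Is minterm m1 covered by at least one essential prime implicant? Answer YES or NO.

[col 0] 00001*, 00010*, 00111*, 01000*, 01010*, 10001*, 10010*, 10100*, 10101*, 10110*, 10111*, 11000*, 11001*, 11100*, 11101*, 11110*
[col 1] -0001, -0010, -0111, -1000, 0-010, 010-0, 1-001*, 1-100*, 1-101*, 1-110*, 10-01*, 10-10, 101-0*, 101-1*, 1010-*, 1011-*, 11-00*, 11-01*, 1100-*, 111-0*, 1110-*
[col 2] 1--01, 1-1-0, 1-10-, 101--, 11-0-
Prime implicants: -0001, -0010, -0111, -1000, 0-010, 010-0, 1--01, 1-1-0, 1-10-, 10-10, 101--, 11-0-
PI chart (minterm → PIs covering it):
  1 | -0001  (sole → essential)
  2 | -0010,0-010
  7 | -0111  (sole → essential)
  8 | -1000,010-0
  10 | 0-010,010-0
  17 | -0001,1--01
  18 | -0010,10-10
  20 | 1-1-0,1-10-,101--
  21 | 1--01,1-10-,101--
  22 | 1-1-0,10-10,101--
  23 | -0111,101--
  24 | -1000,11-0-
  25 | 1--01,11-0-
  28 | 1-1-0,1-10-,11-0-
  29 | 1--01,1-10-,11-0-
  30 | 1-1-0  (sole → essential)
Essential prime implicants: -0001, -0111, 1-1-0

YES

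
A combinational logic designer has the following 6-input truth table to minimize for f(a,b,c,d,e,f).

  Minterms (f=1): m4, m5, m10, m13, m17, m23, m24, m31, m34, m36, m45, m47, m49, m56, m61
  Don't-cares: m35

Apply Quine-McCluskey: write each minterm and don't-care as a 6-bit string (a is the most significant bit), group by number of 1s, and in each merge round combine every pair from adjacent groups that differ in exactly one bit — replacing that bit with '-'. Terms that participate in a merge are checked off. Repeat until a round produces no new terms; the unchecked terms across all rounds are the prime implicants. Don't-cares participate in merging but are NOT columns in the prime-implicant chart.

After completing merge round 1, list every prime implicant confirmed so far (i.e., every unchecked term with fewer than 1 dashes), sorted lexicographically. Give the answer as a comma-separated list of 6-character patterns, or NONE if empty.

001010

Round 0: 000100✓ 000101✓ 001010 001101✓ 010001✓ 010111✓ 011000✓ 011111✓ 100010✓ 100011✓ 100100✓ 101101✓ 101111✓ 110001✓ 111000✓ 111101✓
Round 1: -00100 -01101 -10001 -11000 00-101 00010- 01-111 1-1101 10001- 1011-1
PIs = {-00100, -01101, -10001, -11000, 00-101, 00010-, 001010, 01-111, 1-1101, 10001-, 1011-1}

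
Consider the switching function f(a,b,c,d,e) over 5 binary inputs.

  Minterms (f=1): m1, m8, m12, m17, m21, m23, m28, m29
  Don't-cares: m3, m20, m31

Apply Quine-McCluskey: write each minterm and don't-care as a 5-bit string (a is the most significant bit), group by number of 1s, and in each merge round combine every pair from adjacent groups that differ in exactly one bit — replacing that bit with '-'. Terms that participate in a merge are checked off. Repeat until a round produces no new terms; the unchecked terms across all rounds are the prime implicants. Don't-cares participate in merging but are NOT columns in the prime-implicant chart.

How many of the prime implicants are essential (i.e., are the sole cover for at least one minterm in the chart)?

Round 0: 00001✓ 00011✓ 01000✓ 01100✓ 10001✓ 10100✓ 10101✓ 10111✓ 11100✓ 11101✓ 11111✓
Round 1: -0001 -1100 000-1 01-00 1-100✓ 1-101✓ 1-111✓ 10-01 101-1✓ 1010-✓ 111-1✓ 1110-✓
Round 2: 1-1-1 1-10-
PIs = {-0001, -1100, 000-1, 01-00, 1-1-1, 1-10-, 10-01}
Coverage chart:
  m1: -0001,000-1
  m8: 01-00 ←essential
  m12: -1100,01-00
  m17: -0001,10-01
  m21: 1-1-1,1-10-,10-01
  m23: 1-1-1 ←essential
  m28: -1100,1-10-
  m29: 1-1-1,1-10-
Essential: 01-00, 1-1-1

2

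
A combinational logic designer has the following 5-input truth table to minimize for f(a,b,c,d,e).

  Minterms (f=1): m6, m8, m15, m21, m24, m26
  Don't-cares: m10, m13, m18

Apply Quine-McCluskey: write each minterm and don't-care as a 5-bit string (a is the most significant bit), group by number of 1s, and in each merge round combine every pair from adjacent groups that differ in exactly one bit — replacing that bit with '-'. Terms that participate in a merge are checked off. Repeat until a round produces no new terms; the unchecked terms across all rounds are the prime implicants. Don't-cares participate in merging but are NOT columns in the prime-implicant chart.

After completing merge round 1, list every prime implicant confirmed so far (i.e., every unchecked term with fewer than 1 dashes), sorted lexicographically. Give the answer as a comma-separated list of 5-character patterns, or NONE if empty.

00110, 10101

size-2^0 implicants → 00110  01000(✓)  01010(✓)  01101(✓)  01111(✓)  10010(✓)  10101  11000(✓)  11010(✓)
size-2^1 implicants → -1000(✓)  -1010(✓)  010-0(✓)  011-1  1-010  110-0(✓)
size-2^2 implicants → -10-0
Unchecked terms (primes): -10-0, 00110, 011-1, 1-010, 10101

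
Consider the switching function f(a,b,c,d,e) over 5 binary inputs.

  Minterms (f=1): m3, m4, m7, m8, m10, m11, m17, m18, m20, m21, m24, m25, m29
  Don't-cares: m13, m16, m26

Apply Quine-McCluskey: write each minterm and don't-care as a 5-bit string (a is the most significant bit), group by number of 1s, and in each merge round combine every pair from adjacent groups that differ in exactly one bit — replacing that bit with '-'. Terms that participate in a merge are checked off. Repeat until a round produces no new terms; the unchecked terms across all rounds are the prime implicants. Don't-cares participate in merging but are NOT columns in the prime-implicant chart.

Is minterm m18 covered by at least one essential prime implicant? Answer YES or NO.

Round 0: 00011✓ 00100✓ 00111✓ 01000✓ 01010✓ 01011✓ 01101✓ 10000✓ 10001✓ 10010✓ 10100✓ 10101✓ 11000✓ 11001✓ 11010✓ 11101✓
Round 1: -0100 -1000✓ -1010✓ -1101 0-011 00-11 010-0✓ 0101- 1-000✓ 1-001✓ 1-010✓ 1-101✓ 10-00✓ 10-01✓ 100-0✓ 1000-✓ 1010-✓ 11-01✓ 110-0✓ 1100-✓
Round 2: -10-0 1--01 1-0-0 1-00- 10-0-
PIs = {-0100, -10-0, -1101, 0-011, 00-11, 0101-, 1--01, 1-0-0, 1-00-, 10-0-}
Coverage chart:
  m3: 0-011,00-11
  m4: -0100 ←essential
  m7: 00-11 ←essential
  m8: -10-0 ←essential
  m10: -10-0,0101-
  m11: 0-011,0101-
  m17: 1--01,1-00-,10-0-
  m18: 1-0-0 ←essential
  m20: -0100,10-0-
  m21: 1--01,10-0-
  m24: -10-0,1-0-0,1-00-
  m25: 1--01,1-00-
  m29: -1101,1--01
Essential: -0100, -10-0, 00-11, 1-0-0

YES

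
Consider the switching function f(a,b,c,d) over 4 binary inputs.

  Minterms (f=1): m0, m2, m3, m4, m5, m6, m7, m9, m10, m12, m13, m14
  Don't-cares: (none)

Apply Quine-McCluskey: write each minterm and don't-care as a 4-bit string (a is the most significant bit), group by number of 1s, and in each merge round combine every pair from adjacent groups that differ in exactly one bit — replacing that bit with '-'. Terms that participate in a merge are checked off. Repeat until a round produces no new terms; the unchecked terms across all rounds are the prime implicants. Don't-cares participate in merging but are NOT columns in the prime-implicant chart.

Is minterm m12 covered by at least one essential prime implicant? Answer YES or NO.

[col 0] 0000*, 0010*, 0011*, 0100*, 0101*, 0110*, 0111*, 1001*, 1010*, 1100*, 1101*, 1110*
[col 1] -010*, -100*, -101*, -110*, 0-00*, 0-10*, 0-11*, 00-0*, 001-*, 01-0*, 01-1*, 010-*, 011-*, 1-01, 1-10*, 11-0*, 110-*
[col 2] --10, -1-0, -10-, 0--0, 0-1-, 01--
Prime implicants: --10, -1-0, -10-, 0--0, 0-1-, 01--, 1-01
PI chart (minterm → PIs covering it):
  0 | 0--0  (sole → essential)
  2 | --10,0--0,0-1-
  3 | 0-1-  (sole → essential)
  4 | -1-0,-10-,0--0,01--
  5 | -10-,01--
  6 | --10,-1-0,0--0,0-1-,01--
  7 | 0-1-,01--
  9 | 1-01  (sole → essential)
  10 | --10  (sole → essential)
  12 | -1-0,-10-
  13 | -10-,1-01
  14 | --10,-1-0
Essential prime implicants: --10, 0--0, 0-1-, 1-01

NO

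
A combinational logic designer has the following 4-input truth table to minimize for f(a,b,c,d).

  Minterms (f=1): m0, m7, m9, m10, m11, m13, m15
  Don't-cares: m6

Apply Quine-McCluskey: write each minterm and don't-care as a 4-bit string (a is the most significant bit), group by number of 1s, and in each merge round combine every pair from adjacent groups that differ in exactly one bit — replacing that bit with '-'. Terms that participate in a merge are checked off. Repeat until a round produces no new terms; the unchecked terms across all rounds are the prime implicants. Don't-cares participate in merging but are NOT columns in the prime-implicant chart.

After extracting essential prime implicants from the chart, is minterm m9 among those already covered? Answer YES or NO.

[col 0] 0000, 0110*, 0111*, 1001*, 1010*, 1011*, 1101*, 1111*
[col 1] -111, 011-, 1-01*, 1-11*, 10-1*, 101-, 11-1*
[col 2] 1--1
Prime implicants: -111, 0000, 011-, 1--1, 101-
PI chart (minterm → PIs covering it):
  0 | 0000  (sole → essential)
  7 | -111,011-
  9 | 1--1  (sole → essential)
  10 | 101-  (sole → essential)
  11 | 1--1,101-
  13 | 1--1  (sole → essential)
  15 | -111,1--1
Essential prime implicants: 0000, 1--1, 101-

YES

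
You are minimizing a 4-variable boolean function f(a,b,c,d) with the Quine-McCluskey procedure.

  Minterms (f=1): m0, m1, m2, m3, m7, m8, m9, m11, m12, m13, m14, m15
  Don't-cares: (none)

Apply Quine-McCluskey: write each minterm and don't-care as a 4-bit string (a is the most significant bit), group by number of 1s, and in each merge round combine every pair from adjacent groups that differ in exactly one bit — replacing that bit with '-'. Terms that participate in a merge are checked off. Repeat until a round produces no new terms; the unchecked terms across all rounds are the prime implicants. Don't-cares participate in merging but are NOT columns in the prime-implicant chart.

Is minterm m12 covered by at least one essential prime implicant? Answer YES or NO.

YES

Round 0: 0000✓ 0001✓ 0010✓ 0011✓ 0111✓ 1000✓ 1001✓ 1011✓ 1100✓ 1101✓ 1110✓ 1111✓
Round 1: -000✓ -001✓ -011✓ -111✓ 0-11✓ 00-0✓ 00-1✓ 000-✓ 001-✓ 1-00✓ 1-01✓ 1-11✓ 10-1✓ 100-✓ 11-0✓ 11-1✓ 110-✓ 111-✓
Round 2: --11 -0-1 -00- 00-- 1--1 1-0- 11--
PIs = {--11, -0-1, -00-, 00--, 1--1, 1-0-, 11--}
Coverage chart:
  m0: -00-,00--
  m1: -0-1,-00-,00--
  m2: 00-- ←essential
  m3: --11,-0-1,00--
  m7: --11 ←essential
  m8: -00-,1-0-
  m9: -0-1,-00-,1--1,1-0-
  m11: --11,-0-1,1--1
  m12: 1-0-,11--
  m13: 1--1,1-0-,11--
  m14: 11-- ←essential
  m15: --11,1--1,11--
Essential: --11, 00--, 11--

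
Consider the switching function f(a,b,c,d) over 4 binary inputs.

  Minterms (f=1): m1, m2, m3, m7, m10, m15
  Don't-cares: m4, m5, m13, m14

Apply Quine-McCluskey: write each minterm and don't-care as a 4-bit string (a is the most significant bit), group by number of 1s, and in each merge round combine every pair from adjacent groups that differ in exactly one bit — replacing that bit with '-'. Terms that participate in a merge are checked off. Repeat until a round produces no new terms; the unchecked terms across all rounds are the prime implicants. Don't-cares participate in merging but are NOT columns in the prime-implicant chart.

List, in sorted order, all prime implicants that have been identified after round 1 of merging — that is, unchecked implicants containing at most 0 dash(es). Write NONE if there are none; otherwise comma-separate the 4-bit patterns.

[col 0] 0001*, 0010*, 0011*, 0100*, 0101*, 0111*, 1010*, 1101*, 1110*, 1111*
[col 1] -010, -101*, -111*, 0-01*, 0-11*, 00-1*, 001-, 01-1*, 010-, 1-10, 11-1*, 111-
[col 2] -1-1, 0--1
Prime implicants: -010, -1-1, 0--1, 001-, 010-, 1-10, 111-

NONE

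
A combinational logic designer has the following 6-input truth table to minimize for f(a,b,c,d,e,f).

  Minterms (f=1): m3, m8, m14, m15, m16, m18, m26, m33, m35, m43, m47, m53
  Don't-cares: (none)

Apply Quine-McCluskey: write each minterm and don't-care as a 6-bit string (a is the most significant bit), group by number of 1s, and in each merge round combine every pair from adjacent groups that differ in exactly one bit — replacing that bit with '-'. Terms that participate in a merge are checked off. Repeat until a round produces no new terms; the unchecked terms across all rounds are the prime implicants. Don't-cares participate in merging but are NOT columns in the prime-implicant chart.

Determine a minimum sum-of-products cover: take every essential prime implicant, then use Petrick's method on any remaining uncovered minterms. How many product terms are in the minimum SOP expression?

8

Round 0: 000011✓ 001000 001110✓ 001111✓ 010000✓ 010010✓ 011010✓ 100001✓ 100011✓ 101011✓ 101111✓ 110101
Round 1: -00011 -01111 00111- 01-010 0100-0 10-011 1000-1 101-11
PIs = {-00011, -01111, 001000, 00111-, 01-010, 0100-0, 10-011, 1000-1, 101-11, 110101}
Coverage chart:
  m3: -00011 ←essential
  m8: 001000 ←essential
  m14: 00111- ←essential
  m15: -01111,00111-
  m16: 0100-0 ←essential
  m18: 01-010,0100-0
  m26: 01-010 ←essential
  m33: 1000-1 ←essential
  m35: -00011,10-011,1000-1
  m43: 10-011,101-11
  m47: -01111,101-11
  m53: 110101 ←essential
Essential: -00011, 001000, 00111-, 01-010, 0100-0, 1000-1, 110101
Petrick residual → 101-11
Min cover (8 terms): b'c'd'ef + a'b'cd'e'f' + a'b'cde + a'bd'ef' + a'bc'd'f' + ab'c'd'f + ab'cef + abc'de'f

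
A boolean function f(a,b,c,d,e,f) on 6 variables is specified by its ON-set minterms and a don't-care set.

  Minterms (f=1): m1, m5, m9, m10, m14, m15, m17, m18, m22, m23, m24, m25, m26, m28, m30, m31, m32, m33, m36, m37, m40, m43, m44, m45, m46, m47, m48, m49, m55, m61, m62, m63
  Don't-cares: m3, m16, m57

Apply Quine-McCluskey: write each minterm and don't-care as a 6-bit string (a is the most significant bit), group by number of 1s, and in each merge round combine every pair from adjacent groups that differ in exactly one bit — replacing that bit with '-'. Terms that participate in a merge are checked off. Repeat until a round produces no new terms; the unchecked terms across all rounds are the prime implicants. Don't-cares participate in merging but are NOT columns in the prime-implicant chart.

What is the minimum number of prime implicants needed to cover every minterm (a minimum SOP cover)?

11

[col 0] 000001*, 000011*, 000101*, 001001*, 001010*, 001110*, 001111*, 010000*, 010001*, 010010*, 010110*, 010111*, 011000*, 011001*, 011010*, 011100*, 011110*, 011111*, 100000*, 100001*, 100100*, 100101*, 101000*, 101011*, 101100*, 101101*, 101110*, 101111*, 110000*, 110001*, 110111*, 111001*, 111101*, 111110*, 111111*
[col 1] -00001*, -00101*, -01110*, -01111*, -10000*, -10001*, -10111*, -11001*, -11110*, -11111*, 0-0001*, 0-1001*, 0-1010*, 0-1110*, 0-1111*, 00-001*, 000-01*, 0000-1, 001-10*, 00111-*, 01-000*, 01-001*, 01-010*, 01-110*, 01-111*, 010-10*, 0100-0*, 01000-*, 01011-*, 011-00*, 011-10*, 0110-0*, 01100-*, 0111-0*, 01111-*, 1-0000*, 1-0001*, 1-1101*, 1-1110*, 1-1111*, 10-000*, 10-100*, 10-101*, 100-00*, 100-01*, 10000-*, 10010-*, 101-00*, 101-11, 1011-0*, 1011-1*, 10110-*, 10111-*, 11-001*, 11-111*, 11000-*, 111-01, 1111-1*, 11111-*
[col 2] --0001, --1110*, --1111*, -00-01, -0111-*, -1-001, -1-111, -1000-, -1111-*, 0--001, 0-1-10, 0-111-*, 01--10, 01-0-0, 01-00-, 01-11-, 011--0, 1-000-, 1-11-1, 1-111-*, 10--00, 10-10-, 100-0-, 1011--
[col 3] --111-
Prime implicants: --0001, --111-, -00-01, -1-001, -1-111, -1000-, 0--001, 0-1-10, 0000-1, 01--10, 01-0-0, 01-00-, 01-11-, 011--0, 1-000-, 1-11-1, 10--00, 10-10-, 100-0-, 101-11, 1011--, 111-01
PI chart (minterm → PIs covering it):
  1 | --0001,-00-01,0--001,0000-1
  5 | -00-01  (sole → essential)
  9 | 0--001  (sole → essential)
  10 | 0-1-10  (sole → essential)
  14 | --111-,0-1-10
  15 | --111-  (sole → essential)
  17 | --0001,-1-001,-1000-,0--001,01-00-
  18 | 01--10,01-0-0
  22 | 01--10,01-11-
  23 | -1-111,01-11-
  24 | 01-0-0,01-00-,011--0
  25 | -1-001,0--001,01-00-
  26 | 0-1-10,01--10,01-0-0,011--0
  28 | 011--0  (sole → essential)
  30 | --111-,0-1-10,01--10,01-11-,011--0
  31 | --111-,-1-111,01-11-
  32 | 1-000-,10--00,100-0-
  33 | --0001,-00-01,1-000-,100-0-
  36 | 10--00,10-10-,100-0-
  37 | -00-01,10-10-,100-0-
  40 | 10--00  (sole → essential)
  43 | 101-11  (sole → essential)
  44 | 10--00,10-10-,1011--
  45 | 1-11-1,10-10-,1011--
  46 | --111-,1011--
  47 | --111-,1-11-1,101-11,1011--
  48 | -1000-,1-000-
  49 | --0001,-1-001,-1000-,1-000-
  55 | -1-111  (sole → essential)
  61 | 1-11-1,111-01
  62 | --111-  (sole → essential)
  63 | --111-,-1-111,1-11-1
Essential prime implicants: --111-, -00-01, -1-111, 0--001, 0-1-10, 011--0, 10--00, 101-11
Petrick residual → -1000-, 01--10, 1-11-1
Minimum SOP uses 11 PIs: cde + b'c'e'f + bdef + bc'd'e' + a'd'e'f + a'cef' + a'bef' + a'bcf' + acdf + ab'e'f' + ab'cef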